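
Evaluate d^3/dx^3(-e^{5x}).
- 125 e^{5 x}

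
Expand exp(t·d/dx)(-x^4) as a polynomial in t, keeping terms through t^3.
x \left(- 4 t^{3} - 6 t^{2} x - 4 t x^{2} - x^{3}\right)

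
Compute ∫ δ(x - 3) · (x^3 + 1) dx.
28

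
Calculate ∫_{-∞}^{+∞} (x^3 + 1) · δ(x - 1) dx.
2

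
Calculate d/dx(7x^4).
28 x^{3}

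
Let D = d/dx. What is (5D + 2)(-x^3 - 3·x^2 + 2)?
- 2 x^{3} - 21 x^{2} - 30 x + 4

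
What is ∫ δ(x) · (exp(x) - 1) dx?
0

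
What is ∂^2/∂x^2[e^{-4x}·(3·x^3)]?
6 x \left(8 x^{2} - 12 x + 3\right) e^{- 4 x}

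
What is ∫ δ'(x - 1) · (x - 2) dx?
-1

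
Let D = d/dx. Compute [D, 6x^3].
18 x^{2}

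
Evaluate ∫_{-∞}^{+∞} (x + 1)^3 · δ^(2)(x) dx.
6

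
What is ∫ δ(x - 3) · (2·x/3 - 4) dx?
-2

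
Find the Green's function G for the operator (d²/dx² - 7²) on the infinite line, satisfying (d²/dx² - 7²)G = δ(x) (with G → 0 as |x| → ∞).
-\frac{e^{-7|x|}}{14}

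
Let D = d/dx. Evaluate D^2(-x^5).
- 20 x^{3}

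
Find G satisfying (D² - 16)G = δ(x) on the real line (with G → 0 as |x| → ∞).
-\frac{e^{-4|x|}}{8}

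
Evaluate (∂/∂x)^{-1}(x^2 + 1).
\frac{x^{3}}{3} + x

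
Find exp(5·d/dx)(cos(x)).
\cos{\left(x + 5 \right)}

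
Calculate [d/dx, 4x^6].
24 x^{5}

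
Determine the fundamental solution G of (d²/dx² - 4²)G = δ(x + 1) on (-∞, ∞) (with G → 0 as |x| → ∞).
-\frac{e^{-4|x + 1|}}{8}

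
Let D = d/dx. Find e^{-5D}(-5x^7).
- 5 x^{7} + 175 x^{6} - 2625 x^{5} + 21875 x^{4} - 109375 x^{3} + 328125 x^{2} - 546875 x + 390625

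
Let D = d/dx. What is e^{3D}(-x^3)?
- x^{3} - 9 x^{2} - 27 x - 27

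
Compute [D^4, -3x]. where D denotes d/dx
-12D^{3}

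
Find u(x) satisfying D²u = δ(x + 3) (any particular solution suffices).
\frac{|x + 3|}{2}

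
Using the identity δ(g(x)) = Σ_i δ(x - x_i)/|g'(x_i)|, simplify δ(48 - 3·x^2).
\frac{\delta(x - 4) + \delta(x + 4)}{24}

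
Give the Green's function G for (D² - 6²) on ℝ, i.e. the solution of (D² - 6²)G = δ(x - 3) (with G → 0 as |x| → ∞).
-\frac{e^{-6|x - 3|}}{12}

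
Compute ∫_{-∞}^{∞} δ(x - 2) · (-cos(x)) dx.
- \cos{\left(2 \right)}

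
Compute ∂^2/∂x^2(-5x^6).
- 150 x^{4}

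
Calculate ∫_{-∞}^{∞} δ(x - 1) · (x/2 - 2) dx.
- \frac{3}{2}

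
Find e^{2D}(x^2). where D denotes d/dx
x^{2} + 4 x + 4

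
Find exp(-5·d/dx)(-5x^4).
- 5 x^{4} + 100 x^{3} - 750 x^{2} + 2500 x - 3125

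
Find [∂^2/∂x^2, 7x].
14\frac{d}{dx}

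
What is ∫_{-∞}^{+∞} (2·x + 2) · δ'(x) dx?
-2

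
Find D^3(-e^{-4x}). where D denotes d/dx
64 e^{- 4 x}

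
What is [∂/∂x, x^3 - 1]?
3 x^{2}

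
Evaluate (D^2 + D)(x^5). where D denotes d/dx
5 x^{3} \left(x + 4\right)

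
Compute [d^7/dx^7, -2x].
-14\frac{d^{6}}{dx^{6}}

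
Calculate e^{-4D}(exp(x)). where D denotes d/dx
e^{x - 4}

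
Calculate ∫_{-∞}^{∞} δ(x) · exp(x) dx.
1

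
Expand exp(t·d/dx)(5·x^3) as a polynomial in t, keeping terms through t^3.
5 t^{3} + 15 t^{2} x + 15 t x^{2} + 5 x^{3}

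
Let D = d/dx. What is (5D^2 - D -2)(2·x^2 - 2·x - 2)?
26 - 4 x^{2}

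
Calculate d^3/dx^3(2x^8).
672 x^{5}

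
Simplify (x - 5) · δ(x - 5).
0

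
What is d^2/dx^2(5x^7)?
210 x^{5}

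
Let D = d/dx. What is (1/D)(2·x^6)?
\frac{2 x^{7}}{7}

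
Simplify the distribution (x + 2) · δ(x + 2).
0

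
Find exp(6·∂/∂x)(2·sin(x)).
2 \sin{\left(x + 6 \right)}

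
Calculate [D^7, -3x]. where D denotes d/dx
-21D^{6}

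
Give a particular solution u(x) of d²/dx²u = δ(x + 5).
\frac{|x + 5|}{2}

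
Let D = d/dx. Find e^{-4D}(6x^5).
6 x^{5} - 120 x^{4} + 960 x^{3} - 3840 x^{2} + 7680 x - 6144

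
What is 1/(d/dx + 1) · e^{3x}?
\frac{e^{3 x}}{4}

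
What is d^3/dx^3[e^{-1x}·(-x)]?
\left(x - 3\right) e^{- x}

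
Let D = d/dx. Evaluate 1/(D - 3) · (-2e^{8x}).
- \frac{2 e^{8 x}}{5}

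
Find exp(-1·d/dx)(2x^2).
2 x^{2} - 4 x + 2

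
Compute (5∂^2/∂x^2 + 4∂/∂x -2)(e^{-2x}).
10 e^{- 2 x}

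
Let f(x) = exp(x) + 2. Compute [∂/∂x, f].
e^{x}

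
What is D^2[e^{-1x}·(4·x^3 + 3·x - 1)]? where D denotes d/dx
\left(4 x^{3} - 24 x^{2} + 27 x - 7\right) e^{- x}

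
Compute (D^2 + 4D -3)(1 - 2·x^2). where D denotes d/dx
6 x^{2} - 16 x - 7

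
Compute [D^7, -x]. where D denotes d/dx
-7D^{6}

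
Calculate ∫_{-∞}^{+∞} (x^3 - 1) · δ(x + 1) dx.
-2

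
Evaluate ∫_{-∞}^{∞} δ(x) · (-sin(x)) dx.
0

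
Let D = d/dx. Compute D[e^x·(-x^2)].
x \left(- x - 2\right) e^{x}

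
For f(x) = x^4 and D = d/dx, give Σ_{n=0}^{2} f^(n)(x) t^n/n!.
x^{2} \left(6 t^{2} + 4 t x + x^{2}\right)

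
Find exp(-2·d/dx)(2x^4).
2 x^{4} - 16 x^{3} + 48 x^{2} - 64 x + 32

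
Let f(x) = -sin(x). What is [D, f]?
- \cos{\left(x \right)}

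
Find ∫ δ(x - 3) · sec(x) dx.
\sec{\left(3 \right)}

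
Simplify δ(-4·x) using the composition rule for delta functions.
\frac{\delta(x)}{4}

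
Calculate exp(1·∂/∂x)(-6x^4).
- 6 x^{4} - 24 x^{3} - 36 x^{2} - 24 x - 6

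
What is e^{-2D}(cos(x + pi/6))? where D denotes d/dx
\cos{\left(x - 2 + \frac{\pi}{6} \right)}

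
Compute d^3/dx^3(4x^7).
840 x^{4}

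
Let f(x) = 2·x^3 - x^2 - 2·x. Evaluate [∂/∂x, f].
6 x^{2} - 2 x - 2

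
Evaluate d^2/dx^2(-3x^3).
- 18 x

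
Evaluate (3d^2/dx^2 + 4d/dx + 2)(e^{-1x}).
e^{- x}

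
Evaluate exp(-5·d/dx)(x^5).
x^{5} - 25 x^{4} + 250 x^{3} - 1250 x^{2} + 3125 x - 3125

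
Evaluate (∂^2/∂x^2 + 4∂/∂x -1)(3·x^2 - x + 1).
- 3 x^{2} + 25 x + 1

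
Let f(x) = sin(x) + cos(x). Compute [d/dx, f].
- \sin{\left(x \right)} + \cos{\left(x \right)}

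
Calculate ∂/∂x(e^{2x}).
2 e^{2 x}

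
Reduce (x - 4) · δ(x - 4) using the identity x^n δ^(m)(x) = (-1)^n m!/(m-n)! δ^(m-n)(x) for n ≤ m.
0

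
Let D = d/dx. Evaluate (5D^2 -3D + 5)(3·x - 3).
15 x - 24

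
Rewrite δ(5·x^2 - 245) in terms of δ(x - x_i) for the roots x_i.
\frac{\delta(x - 7) + \delta(x + 7)}{70}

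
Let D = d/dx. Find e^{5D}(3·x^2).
3 x^{2} + 30 x + 75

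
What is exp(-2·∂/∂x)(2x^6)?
2 x^{6} - 24 x^{5} + 120 x^{4} - 320 x^{3} + 480 x^{2} - 384 x + 128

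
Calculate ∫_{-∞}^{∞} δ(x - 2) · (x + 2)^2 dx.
16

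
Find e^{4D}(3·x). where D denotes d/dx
3 x + 12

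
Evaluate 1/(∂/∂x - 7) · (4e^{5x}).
- 2 e^{5 x}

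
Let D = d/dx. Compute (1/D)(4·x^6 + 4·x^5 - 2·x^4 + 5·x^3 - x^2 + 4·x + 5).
\frac{4 x^{7}}{7} + \frac{2 x^{6}}{3} - \frac{2 x^{5}}{5} + \frac{5 x^{4}}{4} - \frac{x^{3}}{3} + 2 x^{2} + 5 x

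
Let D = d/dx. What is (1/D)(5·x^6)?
\frac{5 x^{7}}{7}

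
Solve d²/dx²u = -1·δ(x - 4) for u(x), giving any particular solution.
-\frac{|x - 4|}{2}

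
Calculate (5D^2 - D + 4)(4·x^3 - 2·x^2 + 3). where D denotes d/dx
16 x^{3} - 20 x^{2} + 124 x - 8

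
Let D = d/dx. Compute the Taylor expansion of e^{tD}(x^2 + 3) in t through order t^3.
t^{2} + 2 t x + x^{2} + 3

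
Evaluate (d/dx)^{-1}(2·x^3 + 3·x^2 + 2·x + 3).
\frac{x^{4}}{2} + x^{3} + x^{2} + 3 x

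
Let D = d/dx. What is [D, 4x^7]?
28 x^{6}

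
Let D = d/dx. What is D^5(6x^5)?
720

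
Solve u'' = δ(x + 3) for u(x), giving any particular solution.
\frac{|x + 3|}{2}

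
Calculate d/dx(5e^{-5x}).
- 25 e^{- 5 x}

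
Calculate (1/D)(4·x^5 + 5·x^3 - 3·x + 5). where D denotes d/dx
\frac{2 x^{6}}{3} + \frac{5 x^{4}}{4} - \frac{3 x^{2}}{2} + 5 x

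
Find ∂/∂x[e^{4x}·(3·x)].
\left(12 x + 3\right) e^{4 x}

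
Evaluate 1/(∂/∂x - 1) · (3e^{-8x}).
- \frac{e^{- 8 x}}{3}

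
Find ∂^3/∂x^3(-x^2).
0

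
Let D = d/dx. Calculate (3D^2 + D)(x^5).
5 x^{3} \left(x + 12\right)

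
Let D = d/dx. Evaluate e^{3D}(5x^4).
5 x^{4} + 60 x^{3} + 270 x^{2} + 540 x + 405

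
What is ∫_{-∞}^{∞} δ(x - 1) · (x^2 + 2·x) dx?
3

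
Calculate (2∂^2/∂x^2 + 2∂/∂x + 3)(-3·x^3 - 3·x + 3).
- 9 x^{3} - 18 x^{2} - 45 x + 3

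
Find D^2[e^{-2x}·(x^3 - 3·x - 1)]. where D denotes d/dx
2 \left(2 x^{3} - 6 x^{2} - 3 x + 4\right) e^{- 2 x}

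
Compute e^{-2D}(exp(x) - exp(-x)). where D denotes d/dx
- e^{2 - x} + e^{x - 2}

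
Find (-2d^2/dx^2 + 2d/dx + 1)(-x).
- x - 2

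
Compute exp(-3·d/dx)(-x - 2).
1 - x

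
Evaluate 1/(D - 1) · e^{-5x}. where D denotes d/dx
- \frac{e^{- 5 x}}{6}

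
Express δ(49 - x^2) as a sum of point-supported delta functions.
\frac{\delta(x - 7) + \delta(x + 7)}{14}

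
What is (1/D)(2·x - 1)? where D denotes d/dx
x^{2} - x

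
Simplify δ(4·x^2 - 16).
\frac{\delta(x - 2) + \delta(x + 2)}{16}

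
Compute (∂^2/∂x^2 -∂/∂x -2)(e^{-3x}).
10 e^{- 3 x}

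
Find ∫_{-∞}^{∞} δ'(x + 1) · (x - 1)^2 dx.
4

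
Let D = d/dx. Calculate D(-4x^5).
- 20 x^{4}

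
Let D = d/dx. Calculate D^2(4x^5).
80 x^{3}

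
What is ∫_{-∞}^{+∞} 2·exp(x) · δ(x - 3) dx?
2 e^{3}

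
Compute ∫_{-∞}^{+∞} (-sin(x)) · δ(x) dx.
0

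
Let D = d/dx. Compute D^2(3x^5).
60 x^{3}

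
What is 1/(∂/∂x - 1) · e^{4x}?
\frac{e^{4 x}}{3}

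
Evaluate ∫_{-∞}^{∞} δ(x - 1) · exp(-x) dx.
e^{-1}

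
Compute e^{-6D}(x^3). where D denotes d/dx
x^{3} - 18 x^{2} + 108 x - 216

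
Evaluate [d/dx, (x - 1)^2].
2 x - 2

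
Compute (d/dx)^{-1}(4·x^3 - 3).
x^{4} - 3 x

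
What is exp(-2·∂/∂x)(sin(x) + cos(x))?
\sqrt{2} \cos{\left(- x + \frac{\pi}{4} + 2 \right)}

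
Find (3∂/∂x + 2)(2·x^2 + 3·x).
4 x^{2} + 18 x + 9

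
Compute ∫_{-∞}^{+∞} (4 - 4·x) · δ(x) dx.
4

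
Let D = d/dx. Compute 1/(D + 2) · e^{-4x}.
- \frac{e^{- 4 x}}{2}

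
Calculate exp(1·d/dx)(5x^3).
5 x^{3} + 15 x^{2} + 15 x + 5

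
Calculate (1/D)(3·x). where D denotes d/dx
\frac{3 x^{2}}{2}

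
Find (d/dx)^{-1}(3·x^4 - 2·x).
\frac{3 x^{5}}{5} - x^{2}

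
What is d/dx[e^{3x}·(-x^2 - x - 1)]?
\left(- 3 x^{2} - 5 x - 4\right) e^{3 x}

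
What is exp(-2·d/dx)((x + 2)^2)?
x^{2}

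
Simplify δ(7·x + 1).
\frac{\delta(x + 1/7)}{7}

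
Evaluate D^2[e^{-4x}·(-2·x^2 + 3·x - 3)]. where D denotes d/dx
4 \left(- 8 x^{2} + 20 x - 19\right) e^{- 4 x}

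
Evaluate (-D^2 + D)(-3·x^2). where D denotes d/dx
6 - 6 x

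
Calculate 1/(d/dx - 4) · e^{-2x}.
- \frac{e^{- 2 x}}{6}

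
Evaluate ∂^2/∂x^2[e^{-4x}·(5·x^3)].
10 x \left(8 x^{2} - 12 x + 3\right) e^{- 4 x}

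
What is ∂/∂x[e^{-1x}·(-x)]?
\left(x - 1\right) e^{- x}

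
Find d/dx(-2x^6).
- 12 x^{5}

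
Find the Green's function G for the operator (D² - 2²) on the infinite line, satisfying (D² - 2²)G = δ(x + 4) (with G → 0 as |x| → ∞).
-\frac{e^{-2|x + 4|}}{4}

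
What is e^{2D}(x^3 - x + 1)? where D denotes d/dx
x^{3} + 6 x^{2} + 11 x + 7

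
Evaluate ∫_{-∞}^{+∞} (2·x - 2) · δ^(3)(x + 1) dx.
0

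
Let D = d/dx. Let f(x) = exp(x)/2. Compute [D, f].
\frac{e^{x}}{2}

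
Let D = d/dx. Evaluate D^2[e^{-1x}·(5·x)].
5 \left(x - 2\right) e^{- x}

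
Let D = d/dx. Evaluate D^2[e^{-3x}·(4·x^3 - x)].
3 \left(12 x^{3} - 24 x^{2} + 5 x + 2\right) e^{- 3 x}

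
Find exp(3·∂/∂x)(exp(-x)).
e^{- x - 3}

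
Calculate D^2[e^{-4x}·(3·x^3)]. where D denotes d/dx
6 x \left(8 x^{2} - 12 x + 3\right) e^{- 4 x}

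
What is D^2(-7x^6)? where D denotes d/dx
- 210 x^{4}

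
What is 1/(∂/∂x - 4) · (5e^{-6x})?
- \frac{e^{- 6 x}}{2}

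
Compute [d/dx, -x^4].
- 4 x^{3}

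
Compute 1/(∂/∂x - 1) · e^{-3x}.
- \frac{e^{- 3 x}}{4}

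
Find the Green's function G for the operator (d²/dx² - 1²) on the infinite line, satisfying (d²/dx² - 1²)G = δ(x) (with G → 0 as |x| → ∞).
-\frac{e^{-|x|}}{2}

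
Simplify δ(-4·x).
\frac{\delta(x)}{4}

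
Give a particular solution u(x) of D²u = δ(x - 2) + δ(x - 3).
\frac{|x - 2|}{2} + \frac{|x - 3|}{2}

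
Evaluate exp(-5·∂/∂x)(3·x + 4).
3 x - 11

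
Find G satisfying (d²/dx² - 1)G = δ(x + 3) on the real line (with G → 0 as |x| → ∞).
-\frac{e^{-|x + 3|}}{2}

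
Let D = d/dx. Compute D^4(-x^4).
-24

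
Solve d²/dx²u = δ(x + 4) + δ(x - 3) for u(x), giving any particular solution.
\frac{|x + 4|}{2} + \frac{|x - 3|}{2}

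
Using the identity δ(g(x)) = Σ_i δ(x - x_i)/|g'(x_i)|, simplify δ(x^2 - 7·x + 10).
\frac{\delta(x - 5) + \delta(x - 2)}{3}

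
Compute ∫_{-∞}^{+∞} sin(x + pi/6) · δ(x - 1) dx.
\sin{\left(\frac{\pi}{6} + 1 \right)}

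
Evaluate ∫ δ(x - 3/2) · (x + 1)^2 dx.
\frac{25}{4}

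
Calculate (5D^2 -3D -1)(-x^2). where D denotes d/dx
x^{2} + 6 x - 10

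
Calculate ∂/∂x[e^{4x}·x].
\left(4 x + 1\right) e^{4 x}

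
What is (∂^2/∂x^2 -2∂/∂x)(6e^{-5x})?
210 e^{- 5 x}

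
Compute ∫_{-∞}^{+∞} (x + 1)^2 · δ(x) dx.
1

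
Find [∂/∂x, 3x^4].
12 x^{3}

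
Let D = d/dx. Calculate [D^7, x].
7D^{6}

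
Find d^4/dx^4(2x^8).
3360 x^{4}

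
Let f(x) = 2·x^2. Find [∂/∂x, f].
4 x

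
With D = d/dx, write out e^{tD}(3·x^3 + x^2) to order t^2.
t^{2} \left(9 x + 1\right) + t x \left(9 x + 2\right) + 3 x^{3} + x^{2}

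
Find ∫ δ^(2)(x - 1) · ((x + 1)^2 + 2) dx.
2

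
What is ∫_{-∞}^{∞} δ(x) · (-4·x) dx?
0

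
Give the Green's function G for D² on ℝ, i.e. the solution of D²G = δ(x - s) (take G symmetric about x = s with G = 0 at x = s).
\frac{|x - s|}{2}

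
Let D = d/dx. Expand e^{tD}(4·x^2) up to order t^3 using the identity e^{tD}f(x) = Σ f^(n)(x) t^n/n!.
4 t^{2} + 8 t x + 4 x^{2}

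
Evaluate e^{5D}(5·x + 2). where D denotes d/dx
5 x + 27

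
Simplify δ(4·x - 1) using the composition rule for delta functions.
\frac{\delta(x - 1/4)}{4}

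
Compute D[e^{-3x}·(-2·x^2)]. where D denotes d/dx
2 x \left(3 x - 2\right) e^{- 3 x}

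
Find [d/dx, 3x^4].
12 x^{3}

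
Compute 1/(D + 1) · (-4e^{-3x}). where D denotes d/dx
2 e^{- 3 x}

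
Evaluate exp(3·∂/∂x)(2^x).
2^{x + 3}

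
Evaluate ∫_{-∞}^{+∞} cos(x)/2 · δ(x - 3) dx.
\frac{\cos{\left(3 \right)}}{2}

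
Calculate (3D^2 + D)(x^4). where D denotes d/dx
4 x^{2} \left(x + 9\right)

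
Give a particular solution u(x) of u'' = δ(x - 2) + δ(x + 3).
\frac{|x - 2|}{2} + \frac{|x + 3|}{2}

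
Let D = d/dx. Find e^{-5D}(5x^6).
5 x^{6} - 150 x^{5} + 1875 x^{4} - 12500 x^{3} + 46875 x^{2} - 93750 x + 78125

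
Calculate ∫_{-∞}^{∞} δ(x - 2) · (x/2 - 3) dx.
-2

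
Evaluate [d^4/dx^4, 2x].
8\frac{d^{3}}{dx^{3}}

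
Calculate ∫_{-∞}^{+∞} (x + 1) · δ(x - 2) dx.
3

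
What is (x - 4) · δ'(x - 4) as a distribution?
-\delta(x - 4)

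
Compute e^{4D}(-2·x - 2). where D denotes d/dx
- 2 x - 10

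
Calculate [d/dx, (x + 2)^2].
2 x + 4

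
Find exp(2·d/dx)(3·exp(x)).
3 e^{x + 2}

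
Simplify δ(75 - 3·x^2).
\frac{\delta(x - 5) + \delta(x + 5)}{30}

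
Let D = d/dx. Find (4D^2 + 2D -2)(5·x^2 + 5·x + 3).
- 10 x^{2} + 10 x + 44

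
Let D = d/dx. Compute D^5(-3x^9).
- 45360 x^{4}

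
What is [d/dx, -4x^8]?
- 32 x^{7}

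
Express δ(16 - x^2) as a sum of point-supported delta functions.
\frac{\delta(x - 4) + \delta(x + 4)}{8}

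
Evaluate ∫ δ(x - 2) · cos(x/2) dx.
\cos{\left(1 \right)}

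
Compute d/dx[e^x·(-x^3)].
x^{2} \left(- x - 3\right) e^{x}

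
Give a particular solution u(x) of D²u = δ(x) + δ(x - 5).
\frac{|x|}{2} + \frac{|x - 5|}{2}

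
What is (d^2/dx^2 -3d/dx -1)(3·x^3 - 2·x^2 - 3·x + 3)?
- 3 x^{3} - 25 x^{2} + 33 x + 2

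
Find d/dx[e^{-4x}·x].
\left(1 - 4 x\right) e^{- 4 x}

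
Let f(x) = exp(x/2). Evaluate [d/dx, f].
\frac{e^{\frac{x}{2}}}{2}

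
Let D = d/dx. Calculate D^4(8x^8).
13440 x^{4}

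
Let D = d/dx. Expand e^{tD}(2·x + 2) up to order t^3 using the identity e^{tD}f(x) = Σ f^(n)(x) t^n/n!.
2 t + 2 x + 2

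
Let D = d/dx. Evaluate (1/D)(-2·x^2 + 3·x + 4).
- \frac{2 x^{3}}{3} + \frac{3 x^{2}}{2} + 4 x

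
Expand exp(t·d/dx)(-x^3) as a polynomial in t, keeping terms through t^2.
x \left(- 3 t^{2} - 3 t x - x^{2}\right)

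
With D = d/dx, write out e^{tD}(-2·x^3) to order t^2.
2 x \left(- 3 t^{2} - 3 t x - x^{2}\right)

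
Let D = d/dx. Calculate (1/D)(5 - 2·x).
- x^{2} + 5 x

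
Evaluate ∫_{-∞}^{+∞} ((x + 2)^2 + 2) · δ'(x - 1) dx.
-6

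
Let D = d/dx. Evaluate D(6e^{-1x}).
- 6 e^{- x}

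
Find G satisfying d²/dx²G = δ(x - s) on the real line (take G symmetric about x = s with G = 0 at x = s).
\frac{|x - s|}{2}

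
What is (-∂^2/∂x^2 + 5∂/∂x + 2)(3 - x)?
1 - 2 x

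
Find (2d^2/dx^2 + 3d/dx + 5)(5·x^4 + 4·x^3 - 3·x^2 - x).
25 x^{4} + 80 x^{3} + 141 x^{2} + 25 x - 15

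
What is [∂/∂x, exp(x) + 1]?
e^{x}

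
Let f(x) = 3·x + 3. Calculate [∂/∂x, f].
3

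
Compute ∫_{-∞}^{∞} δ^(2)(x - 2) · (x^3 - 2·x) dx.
12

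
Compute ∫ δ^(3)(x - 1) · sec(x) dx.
- \left(5 + 6 \tan^{2}{\left(1 \right)}\right) \tan{\left(1 \right)} \sec{\left(1 \right)}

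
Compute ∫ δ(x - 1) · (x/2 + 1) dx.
\frac{3}{2}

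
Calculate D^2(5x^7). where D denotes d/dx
210 x^{5}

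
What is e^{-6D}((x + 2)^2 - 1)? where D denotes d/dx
x^{2} - 8 x + 15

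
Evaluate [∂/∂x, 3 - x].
-1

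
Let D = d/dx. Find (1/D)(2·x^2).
\frac{2 x^{3}}{3}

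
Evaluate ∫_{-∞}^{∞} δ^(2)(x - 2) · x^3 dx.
12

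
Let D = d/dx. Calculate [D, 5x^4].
20 x^{3}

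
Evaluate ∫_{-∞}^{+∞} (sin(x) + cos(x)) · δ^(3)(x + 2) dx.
\cos{\left(2 \right)} + \sin{\left(2 \right)}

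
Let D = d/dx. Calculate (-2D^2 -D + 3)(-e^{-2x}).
3 e^{- 2 x}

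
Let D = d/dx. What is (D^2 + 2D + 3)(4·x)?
12 x + 8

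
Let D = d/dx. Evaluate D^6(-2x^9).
- 120960 x^{3}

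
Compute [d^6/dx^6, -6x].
-36\frac{d^{5}}{dx^{5}}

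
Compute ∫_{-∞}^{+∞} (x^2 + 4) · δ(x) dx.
4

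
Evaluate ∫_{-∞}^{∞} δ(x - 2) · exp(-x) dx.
e^{-2}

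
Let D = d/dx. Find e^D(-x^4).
- x^{4} - 4 x^{3} - 6 x^{2} - 4 x - 1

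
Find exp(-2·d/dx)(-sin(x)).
- \sin{\left(x - 2 \right)}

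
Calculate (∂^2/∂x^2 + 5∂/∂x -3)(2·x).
10 - 6 x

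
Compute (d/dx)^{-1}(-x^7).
- \frac{x^{8}}{8}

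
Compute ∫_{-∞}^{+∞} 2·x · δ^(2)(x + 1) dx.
0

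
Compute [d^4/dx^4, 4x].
16\frac{d^{3}}{dx^{3}}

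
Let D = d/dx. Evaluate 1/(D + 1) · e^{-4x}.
- \frac{e^{- 4 x}}{3}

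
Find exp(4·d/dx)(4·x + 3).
4 x + 19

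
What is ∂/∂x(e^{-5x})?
- 5 e^{- 5 x}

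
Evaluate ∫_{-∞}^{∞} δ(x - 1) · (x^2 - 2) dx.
-1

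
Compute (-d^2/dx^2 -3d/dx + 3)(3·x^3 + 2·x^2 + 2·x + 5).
9 x^{3} - 21 x^{2} - 24 x + 5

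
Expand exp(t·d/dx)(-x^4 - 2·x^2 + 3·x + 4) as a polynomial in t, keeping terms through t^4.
- t^{4} - 4 t^{3} x - t^{2} \left(6 x^{2} + 2\right) - t \left(4 x^{3} + 4 x - 3\right) - x^{4} - 2 x^{2} + 3 x + 4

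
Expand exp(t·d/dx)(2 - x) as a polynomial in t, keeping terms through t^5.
- t - x + 2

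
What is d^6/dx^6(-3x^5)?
0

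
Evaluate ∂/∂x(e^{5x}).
5 e^{5 x}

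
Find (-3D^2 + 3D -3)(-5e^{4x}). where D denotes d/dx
195 e^{4 x}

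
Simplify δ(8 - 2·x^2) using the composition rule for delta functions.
\frac{\delta(x - 2) + \delta(x + 2)}{8}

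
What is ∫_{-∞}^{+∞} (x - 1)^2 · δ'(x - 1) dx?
0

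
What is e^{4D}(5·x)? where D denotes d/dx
5 x + 20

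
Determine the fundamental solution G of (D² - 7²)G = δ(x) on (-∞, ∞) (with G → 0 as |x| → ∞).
-\frac{e^{-7|x|}}{14}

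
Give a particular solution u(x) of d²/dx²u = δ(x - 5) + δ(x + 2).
\frac{|x - 5|}{2} + \frac{|x + 2|}{2}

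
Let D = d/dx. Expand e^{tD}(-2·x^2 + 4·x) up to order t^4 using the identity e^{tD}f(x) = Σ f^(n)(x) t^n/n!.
- 2 t^{2} - 4 t \left(x - 1\right) - 2 x^{2} + 4 x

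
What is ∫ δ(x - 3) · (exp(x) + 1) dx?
1 + e^{3}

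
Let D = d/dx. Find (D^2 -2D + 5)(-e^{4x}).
- 13 e^{4 x}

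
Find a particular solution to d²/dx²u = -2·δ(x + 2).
-|x + 2|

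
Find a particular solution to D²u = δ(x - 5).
\frac{|x - 5|}{2}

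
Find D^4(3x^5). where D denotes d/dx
360 x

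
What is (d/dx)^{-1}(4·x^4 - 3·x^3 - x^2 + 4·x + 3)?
\frac{4 x^{5}}{5} - \frac{3 x^{4}}{4} - \frac{x^{3}}{3} + 2 x^{2} + 3 x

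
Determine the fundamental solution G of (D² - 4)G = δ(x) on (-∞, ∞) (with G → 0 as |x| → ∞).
-\frac{e^{-2|x|}}{4}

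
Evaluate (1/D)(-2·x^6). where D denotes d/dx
- \frac{2 x^{7}}{7}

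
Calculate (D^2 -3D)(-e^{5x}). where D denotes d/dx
- 10 e^{5 x}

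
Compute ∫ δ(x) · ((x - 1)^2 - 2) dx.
-1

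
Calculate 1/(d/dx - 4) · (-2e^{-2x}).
\frac{e^{- 2 x}}{3}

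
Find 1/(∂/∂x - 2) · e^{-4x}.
- \frac{e^{- 4 x}}{6}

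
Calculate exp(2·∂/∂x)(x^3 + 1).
x^{3} + 6 x^{2} + 12 x + 9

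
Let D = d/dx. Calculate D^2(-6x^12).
- 792 x^{10}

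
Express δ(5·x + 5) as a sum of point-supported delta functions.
\frac{\delta(x + 1)}{5}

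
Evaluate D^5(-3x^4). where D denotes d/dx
0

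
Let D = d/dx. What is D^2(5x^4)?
60 x^{2}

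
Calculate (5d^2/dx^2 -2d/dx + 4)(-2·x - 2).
- 8 x - 4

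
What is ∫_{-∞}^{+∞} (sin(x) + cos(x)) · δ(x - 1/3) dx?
\sqrt{2} \sin{\left(\frac{1}{3} + \frac{\pi}{4} \right)}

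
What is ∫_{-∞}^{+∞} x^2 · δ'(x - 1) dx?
-2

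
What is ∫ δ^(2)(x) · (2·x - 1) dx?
0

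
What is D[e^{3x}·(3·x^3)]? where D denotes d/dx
9 x^{2} \left(x + 1\right) e^{3 x}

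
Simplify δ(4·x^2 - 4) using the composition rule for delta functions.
\frac{\delta(x - 1) + \delta(x + 1)}{8}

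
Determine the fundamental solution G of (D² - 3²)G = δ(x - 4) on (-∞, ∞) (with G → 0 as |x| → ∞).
-\frac{e^{-3|x - 4|}}{6}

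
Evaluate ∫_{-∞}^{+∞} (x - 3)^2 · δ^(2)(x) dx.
2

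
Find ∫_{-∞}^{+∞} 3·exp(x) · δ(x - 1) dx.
3 e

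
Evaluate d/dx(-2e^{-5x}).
10 e^{- 5 x}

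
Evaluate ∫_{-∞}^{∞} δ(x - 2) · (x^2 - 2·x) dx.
0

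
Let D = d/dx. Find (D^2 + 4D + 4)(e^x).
9 e^{x}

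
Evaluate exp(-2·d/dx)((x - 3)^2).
x^{2} - 10 x + 25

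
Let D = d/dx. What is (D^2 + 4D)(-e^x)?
- 5 e^{x}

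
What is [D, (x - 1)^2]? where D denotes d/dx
2 x - 2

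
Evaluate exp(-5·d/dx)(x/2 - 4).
\frac{x}{2} - \frac{13}{2}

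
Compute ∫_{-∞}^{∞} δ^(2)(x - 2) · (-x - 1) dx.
0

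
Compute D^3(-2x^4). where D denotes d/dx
- 48 x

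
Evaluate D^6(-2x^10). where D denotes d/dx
- 302400 x^{4}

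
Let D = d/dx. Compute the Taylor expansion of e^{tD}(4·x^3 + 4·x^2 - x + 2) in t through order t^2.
t^{2} \left(12 x + 4\right) + t \left(12 x^{2} + 8 x - 1\right) + 4 x^{3} + 4 x^{2} - x + 2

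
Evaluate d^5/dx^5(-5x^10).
- 151200 x^{5}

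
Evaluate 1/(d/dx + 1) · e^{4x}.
\frac{e^{4 x}}{5}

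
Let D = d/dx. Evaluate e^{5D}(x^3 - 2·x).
x^{3} + 15 x^{2} + 73 x + 115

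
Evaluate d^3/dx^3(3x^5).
180 x^{2}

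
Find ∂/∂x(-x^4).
- 4 x^{3}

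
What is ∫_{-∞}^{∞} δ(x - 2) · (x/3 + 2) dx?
\frac{8}{3}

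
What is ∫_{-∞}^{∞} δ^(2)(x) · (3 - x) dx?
0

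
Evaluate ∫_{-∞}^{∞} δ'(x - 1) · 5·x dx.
-5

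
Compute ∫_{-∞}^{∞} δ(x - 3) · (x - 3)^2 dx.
0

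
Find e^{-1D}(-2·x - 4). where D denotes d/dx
- 2 x - 2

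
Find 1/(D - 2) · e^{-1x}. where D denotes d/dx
- \frac{e^{- x}}{3}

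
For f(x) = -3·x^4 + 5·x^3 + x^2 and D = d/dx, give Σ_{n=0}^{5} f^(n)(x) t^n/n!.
- 3 t^{4} + t^{3} \left(5 - 12 x\right) + t^{2} \left(- 18 x^{2} + 15 x + 1\right) + t x \left(- 12 x^{2} + 15 x + 2\right) - 3 x^{4} + 5 x^{3} + x^{2}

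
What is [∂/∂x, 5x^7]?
35 x^{6}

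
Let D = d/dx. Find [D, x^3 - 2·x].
3 x^{2} - 2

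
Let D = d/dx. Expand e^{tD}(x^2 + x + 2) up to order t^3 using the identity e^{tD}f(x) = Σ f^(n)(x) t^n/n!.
t^{2} + t \left(2 x + 1\right) + x^{2} + x + 2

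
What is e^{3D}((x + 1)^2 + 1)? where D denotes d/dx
x^{2} + 8 x + 17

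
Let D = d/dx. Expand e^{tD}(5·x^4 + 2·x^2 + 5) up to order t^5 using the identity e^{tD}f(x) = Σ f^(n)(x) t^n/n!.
5 t^{4} + 20 t^{3} x + t^{2} \left(30 x^{2} + 2\right) + 4 t x \left(5 x^{2} + 1\right) + 5 x^{4} + 2 x^{2} + 5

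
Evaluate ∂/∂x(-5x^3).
- 15 x^{2}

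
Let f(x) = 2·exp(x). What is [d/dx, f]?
2 e^{x}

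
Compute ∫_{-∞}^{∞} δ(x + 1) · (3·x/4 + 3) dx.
\frac{9}{4}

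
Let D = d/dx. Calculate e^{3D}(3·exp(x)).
3 e^{x + 3}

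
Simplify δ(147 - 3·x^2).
\frac{\delta(x - 7) + \delta(x + 7)}{42}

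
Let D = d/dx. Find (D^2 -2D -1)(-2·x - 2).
2 x + 6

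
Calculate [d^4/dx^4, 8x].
32\frac{d^{3}}{dx^{3}}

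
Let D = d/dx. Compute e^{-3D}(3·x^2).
3 x^{2} - 18 x + 27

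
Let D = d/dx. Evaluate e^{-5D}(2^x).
2^{x - 5}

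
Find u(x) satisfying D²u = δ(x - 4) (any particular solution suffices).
\frac{|x - 4|}{2}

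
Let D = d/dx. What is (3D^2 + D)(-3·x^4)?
12 x^{2} \left(- x - 9\right)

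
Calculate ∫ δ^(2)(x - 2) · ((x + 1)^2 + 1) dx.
2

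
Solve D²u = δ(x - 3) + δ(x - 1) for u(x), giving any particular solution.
\frac{|x - 3|}{2} + \frac{|x - 1|}{2}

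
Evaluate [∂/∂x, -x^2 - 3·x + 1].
- 2 x - 3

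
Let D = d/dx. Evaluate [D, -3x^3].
- 9 x^{2}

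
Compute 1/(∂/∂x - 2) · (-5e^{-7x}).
\frac{5 e^{- 7 x}}{9}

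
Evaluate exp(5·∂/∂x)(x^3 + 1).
x^{3} + 15 x^{2} + 75 x + 126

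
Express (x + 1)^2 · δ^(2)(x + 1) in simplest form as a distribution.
2\delta(x + 1)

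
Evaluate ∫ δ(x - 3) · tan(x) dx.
\tan{\left(3 \right)}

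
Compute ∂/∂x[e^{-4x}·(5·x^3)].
x^{2} \left(15 - 20 x\right) e^{- 4 x}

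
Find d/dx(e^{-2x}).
- 2 e^{- 2 x}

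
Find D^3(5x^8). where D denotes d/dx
1680 x^{5}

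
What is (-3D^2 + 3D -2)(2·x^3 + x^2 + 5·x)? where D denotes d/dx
- 4 x^{3} + 16 x^{2} - 40 x + 9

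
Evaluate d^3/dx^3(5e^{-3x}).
- 135 e^{- 3 x}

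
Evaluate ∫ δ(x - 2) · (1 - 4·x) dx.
-7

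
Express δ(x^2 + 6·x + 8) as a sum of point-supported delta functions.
\frac{\delta(x + 4) + \delta(x + 2)}{2}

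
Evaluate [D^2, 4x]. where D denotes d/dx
8D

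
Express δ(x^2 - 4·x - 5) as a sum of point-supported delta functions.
\frac{\delta(x - 5) + \delta(x + 1)}{6}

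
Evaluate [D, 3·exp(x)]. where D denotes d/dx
3 e^{x}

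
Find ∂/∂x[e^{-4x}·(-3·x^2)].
6 x \left(2 x - 1\right) e^{- 4 x}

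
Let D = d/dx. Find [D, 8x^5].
40 x^{4}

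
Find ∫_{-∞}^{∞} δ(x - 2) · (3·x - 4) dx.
2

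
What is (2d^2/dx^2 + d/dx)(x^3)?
3 x \left(x + 4\right)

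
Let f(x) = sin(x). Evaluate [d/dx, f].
\cos{\left(x \right)}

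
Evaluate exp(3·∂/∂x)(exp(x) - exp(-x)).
2 \sinh{\left(x + 3 \right)}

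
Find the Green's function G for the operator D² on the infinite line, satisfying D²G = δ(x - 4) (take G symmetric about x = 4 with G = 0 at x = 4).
\frac{|x - 4|}{2}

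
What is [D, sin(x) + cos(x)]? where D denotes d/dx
- \sin{\left(x \right)} + \cos{\left(x \right)}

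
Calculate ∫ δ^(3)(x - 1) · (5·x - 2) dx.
0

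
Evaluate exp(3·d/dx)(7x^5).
7 x^{5} + 105 x^{4} + 630 x^{3} + 1890 x^{2} + 2835 x + 1701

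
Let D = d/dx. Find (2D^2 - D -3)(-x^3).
3 x \left(x^{2} + x - 4\right)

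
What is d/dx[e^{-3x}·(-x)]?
\left(3 x - 1\right) e^{- 3 x}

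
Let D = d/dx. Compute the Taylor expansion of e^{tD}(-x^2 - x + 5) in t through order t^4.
- t^{2} - t \left(2 x + 1\right) - x^{2} - x + 5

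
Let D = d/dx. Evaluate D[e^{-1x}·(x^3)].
x^{2} \left(3 - x\right) e^{- x}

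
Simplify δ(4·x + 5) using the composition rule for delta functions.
\frac{\delta(x + 5/4)}{4}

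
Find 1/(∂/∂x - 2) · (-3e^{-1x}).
e^{- x}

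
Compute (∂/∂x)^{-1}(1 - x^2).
- \frac{x^{3}}{3} + x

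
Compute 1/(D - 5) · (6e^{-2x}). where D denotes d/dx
- \frac{6 e^{- 2 x}}{7}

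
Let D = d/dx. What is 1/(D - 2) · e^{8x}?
\frac{e^{8 x}}{6}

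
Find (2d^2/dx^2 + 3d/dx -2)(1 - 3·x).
6 x - 11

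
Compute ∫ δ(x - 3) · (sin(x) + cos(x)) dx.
\cos{\left(3 \right)} + \sin{\left(3 \right)}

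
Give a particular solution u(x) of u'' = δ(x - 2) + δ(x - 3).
\frac{|x - 2|}{2} + \frac{|x - 3|}{2}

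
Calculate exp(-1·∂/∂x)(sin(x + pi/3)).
\sin{\left(x - 1 + \frac{\pi}{3} \right)}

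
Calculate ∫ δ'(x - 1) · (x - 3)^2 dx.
4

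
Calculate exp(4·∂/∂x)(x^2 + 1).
x^{2} + 8 x + 17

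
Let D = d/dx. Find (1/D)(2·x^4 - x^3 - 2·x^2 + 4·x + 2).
\frac{2 x^{5}}{5} - \frac{x^{4}}{4} - \frac{2 x^{3}}{3} + 2 x^{2} + 2 x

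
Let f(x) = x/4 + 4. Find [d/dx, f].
\frac{1}{4}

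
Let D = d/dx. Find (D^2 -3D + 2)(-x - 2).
- 2 x - 1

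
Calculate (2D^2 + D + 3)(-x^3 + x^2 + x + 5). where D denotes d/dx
- 3 x^{3} - 7 x + 20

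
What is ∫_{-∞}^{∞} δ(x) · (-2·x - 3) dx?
-3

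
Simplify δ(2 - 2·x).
\frac{\delta(x - 1)}{2}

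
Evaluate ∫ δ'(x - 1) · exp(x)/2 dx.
- \frac{e}{2}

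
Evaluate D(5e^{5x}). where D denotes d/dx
25 e^{5 x}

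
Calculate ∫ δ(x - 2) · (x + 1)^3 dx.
27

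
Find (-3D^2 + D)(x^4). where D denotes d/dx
4 x^{2} \left(x - 9\right)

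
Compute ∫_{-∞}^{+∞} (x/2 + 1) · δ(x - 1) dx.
\frac{3}{2}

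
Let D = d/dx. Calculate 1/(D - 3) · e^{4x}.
e^{4 x}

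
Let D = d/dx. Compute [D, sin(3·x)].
3 \cos{\left(3 x \right)}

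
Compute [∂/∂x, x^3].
3 x^{2}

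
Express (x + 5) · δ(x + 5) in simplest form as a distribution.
0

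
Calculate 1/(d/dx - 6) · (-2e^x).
\frac{2 e^{x}}{5}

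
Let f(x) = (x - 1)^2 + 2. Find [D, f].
2 x - 2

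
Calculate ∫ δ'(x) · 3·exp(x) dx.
-3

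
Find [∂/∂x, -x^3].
- 3 x^{2}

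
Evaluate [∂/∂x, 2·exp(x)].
2 e^{x}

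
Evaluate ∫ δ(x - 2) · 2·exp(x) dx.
2 e^{2}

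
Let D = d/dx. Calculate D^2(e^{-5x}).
25 e^{- 5 x}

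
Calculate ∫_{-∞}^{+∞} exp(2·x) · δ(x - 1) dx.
e^{2}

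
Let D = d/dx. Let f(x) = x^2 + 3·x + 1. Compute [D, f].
2 x + 3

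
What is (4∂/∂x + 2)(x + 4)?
2 x + 12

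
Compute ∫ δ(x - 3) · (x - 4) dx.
-1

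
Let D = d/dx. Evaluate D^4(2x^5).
240 x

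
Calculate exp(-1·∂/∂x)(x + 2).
x + 1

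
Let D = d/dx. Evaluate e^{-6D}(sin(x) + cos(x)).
\sqrt{2} \cos{\left(- x + \frac{\pi}{4} + 6 \right)}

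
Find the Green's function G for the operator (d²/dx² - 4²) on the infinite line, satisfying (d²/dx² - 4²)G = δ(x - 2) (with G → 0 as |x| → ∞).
-\frac{e^{-4|x - 2|}}{8}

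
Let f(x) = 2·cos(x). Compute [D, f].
- 2 \sin{\left(x \right)}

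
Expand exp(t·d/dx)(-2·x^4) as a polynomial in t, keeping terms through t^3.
2 x \left(- 4 t^{3} - 6 t^{2} x - 4 t x^{2} - x^{3}\right)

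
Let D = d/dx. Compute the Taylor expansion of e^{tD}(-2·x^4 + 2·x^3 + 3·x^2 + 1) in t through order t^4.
- 2 t^{4} + t^{3} \left(2 - 8 x\right) + t^{2} \left(- 12 x^{2} + 6 x + 3\right) + 2 t x \left(- 4 x^{2} + 3 x + 3\right) - 2 x^{4} + 2 x^{3} + 3 x^{2} + 1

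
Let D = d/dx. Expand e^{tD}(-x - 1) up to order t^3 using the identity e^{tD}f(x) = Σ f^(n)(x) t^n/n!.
- t - x - 1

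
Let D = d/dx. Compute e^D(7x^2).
7 x^{2} + 14 x + 7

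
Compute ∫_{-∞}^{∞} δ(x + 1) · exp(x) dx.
e^{-1}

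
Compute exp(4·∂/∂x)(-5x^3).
- 5 x^{3} - 60 x^{2} - 240 x - 320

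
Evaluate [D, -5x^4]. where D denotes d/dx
- 20 x^{3}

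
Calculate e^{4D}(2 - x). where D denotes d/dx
- x - 2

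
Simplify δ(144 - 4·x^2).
\frac{\delta(x - 6) + \delta(x + 6)}{48}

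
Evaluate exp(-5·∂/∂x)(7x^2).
7 x^{2} - 70 x + 175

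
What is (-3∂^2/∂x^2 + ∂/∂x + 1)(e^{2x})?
- 9 e^{2 x}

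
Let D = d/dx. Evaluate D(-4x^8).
- 32 x^{7}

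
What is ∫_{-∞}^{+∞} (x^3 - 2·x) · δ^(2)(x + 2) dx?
-12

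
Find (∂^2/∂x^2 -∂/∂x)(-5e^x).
0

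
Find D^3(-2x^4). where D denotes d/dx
- 48 x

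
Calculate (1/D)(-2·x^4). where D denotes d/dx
- \frac{2 x^{5}}{5}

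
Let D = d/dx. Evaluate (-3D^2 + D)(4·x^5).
20 x^{3} \left(x - 12\right)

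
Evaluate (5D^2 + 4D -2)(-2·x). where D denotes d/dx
4 x - 8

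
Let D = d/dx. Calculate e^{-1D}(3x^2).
3 x^{2} - 6 x + 3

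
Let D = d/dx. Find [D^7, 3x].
21D^{6}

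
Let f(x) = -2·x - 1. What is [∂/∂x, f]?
-2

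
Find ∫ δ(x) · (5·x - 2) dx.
-2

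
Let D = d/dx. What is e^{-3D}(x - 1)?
x - 4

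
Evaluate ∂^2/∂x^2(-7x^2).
-14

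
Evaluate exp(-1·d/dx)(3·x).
3 x - 3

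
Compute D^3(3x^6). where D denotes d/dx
360 x^{3}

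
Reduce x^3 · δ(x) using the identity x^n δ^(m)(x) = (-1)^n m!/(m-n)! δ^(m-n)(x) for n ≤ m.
0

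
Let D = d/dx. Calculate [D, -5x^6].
- 30 x^{5}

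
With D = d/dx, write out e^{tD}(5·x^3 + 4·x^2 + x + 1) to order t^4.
5 t^{3} + t^{2} \left(15 x + 4\right) + t \left(15 x^{2} + 8 x + 1\right) + 5 x^{3} + 4 x^{2} + x + 1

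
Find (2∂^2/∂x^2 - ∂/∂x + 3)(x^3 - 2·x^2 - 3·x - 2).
3 x^{3} - 9 x^{2} + 7 x - 11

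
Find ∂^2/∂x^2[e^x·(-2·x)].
2 \left(- x - 2\right) e^{x}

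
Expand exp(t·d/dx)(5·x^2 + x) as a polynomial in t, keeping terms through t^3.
5 t^{2} + t \left(10 x + 1\right) + 5 x^{2} + x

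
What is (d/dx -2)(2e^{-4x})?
- 12 e^{- 4 x}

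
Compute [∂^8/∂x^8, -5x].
-40\frac{d^{7}}{dx^{7}}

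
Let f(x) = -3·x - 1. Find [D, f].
-3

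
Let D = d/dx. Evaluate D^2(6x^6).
180 x^{4}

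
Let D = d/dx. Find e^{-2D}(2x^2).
2 x^{2} - 8 x + 8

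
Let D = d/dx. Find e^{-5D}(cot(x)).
\cot{\left(x - 5 \right)}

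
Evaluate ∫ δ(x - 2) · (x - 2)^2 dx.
0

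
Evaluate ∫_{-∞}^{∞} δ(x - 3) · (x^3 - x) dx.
24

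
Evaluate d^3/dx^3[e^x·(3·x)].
3 \left(x + 3\right) e^{x}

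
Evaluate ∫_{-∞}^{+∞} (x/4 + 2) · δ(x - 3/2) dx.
\frac{19}{8}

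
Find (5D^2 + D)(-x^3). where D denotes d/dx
3 x \left(- x - 10\right)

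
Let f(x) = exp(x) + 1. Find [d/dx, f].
e^{x}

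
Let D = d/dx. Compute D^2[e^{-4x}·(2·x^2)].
4 \left(8 x^{2} - 8 x + 1\right) e^{- 4 x}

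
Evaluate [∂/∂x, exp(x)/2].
\frac{e^{x}}{2}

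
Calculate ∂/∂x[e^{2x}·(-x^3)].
x^{2} \left(- 2 x - 3\right) e^{2 x}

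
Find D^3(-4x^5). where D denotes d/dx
- 240 x^{2}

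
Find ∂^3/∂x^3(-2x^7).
- 420 x^{4}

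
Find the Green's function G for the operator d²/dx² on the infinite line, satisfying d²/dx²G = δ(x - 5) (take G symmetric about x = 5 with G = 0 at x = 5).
\frac{|x - 5|}{2}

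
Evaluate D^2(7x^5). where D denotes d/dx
140 x^{3}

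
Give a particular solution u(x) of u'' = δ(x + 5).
\frac{|x + 5|}{2}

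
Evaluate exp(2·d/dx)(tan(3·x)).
\tan{\left(3 x + 6 \right)}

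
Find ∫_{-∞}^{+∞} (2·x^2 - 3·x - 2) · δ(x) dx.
-2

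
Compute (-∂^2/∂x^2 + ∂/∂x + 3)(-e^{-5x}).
27 e^{- 5 x}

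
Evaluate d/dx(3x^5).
15 x^{4}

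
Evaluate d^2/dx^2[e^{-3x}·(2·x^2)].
2 \left(9 x^{2} - 12 x + 2\right) e^{- 3 x}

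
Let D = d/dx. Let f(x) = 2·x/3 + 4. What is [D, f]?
\frac{2}{3}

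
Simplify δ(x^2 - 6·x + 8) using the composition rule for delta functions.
\frac{\delta(x - 4) + \delta(x - 2)}{2}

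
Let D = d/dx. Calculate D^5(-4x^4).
0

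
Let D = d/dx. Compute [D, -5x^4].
- 20 x^{3}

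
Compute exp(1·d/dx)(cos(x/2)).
\cos{\left(\frac{x}{2} + \frac{1}{2} \right)}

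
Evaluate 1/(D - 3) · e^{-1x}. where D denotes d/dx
- \frac{e^{- x}}{4}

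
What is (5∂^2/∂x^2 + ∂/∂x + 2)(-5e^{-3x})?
- 220 e^{- 3 x}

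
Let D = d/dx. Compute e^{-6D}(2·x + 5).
2 x - 7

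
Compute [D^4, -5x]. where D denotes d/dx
-20D^{3}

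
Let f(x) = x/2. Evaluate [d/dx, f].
\frac{1}{2}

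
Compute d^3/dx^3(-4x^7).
- 840 x^{4}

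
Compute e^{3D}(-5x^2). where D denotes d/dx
- 5 x^{2} - 30 x - 45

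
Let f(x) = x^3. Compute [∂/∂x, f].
3 x^{2}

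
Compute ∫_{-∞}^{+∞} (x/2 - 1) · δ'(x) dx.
- \frac{1}{2}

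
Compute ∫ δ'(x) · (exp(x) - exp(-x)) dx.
-2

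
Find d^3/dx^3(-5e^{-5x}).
625 e^{- 5 x}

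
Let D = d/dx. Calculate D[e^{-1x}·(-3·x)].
3 \left(x - 1\right) e^{- x}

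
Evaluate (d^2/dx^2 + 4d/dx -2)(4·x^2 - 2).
- 8 x^{2} + 32 x + 12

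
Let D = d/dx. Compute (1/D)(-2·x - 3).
- x^{2} - 3 x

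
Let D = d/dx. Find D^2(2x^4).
24 x^{2}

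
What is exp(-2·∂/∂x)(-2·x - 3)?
1 - 2 x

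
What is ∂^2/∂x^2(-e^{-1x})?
- e^{- x}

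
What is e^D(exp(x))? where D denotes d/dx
e^{x + 1}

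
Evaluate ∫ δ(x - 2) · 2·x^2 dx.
8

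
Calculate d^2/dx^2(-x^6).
- 30 x^{4}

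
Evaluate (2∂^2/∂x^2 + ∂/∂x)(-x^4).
4 x^{2} \left(- x - 6\right)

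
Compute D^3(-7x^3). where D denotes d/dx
-42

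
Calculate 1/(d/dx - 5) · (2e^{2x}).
- \frac{2 e^{2 x}}{3}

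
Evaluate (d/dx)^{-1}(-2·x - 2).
- x^{2} - 2 x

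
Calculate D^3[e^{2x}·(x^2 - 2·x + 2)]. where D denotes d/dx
\left(8 x^{2} + 8 x + 4\right) e^{2 x}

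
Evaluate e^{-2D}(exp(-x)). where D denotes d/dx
e^{2 - x}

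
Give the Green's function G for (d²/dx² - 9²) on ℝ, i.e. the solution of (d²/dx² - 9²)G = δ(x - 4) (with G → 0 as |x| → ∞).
-\frac{e^{-9|x - 4|}}{18}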